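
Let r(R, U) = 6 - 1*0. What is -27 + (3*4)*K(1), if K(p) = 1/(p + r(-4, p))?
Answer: -177/7 ≈ -25.286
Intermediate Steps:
r(R, U) = 6 (r(R, U) = 6 + 0 = 6)
K(p) = 1/(6 + p) (K(p) = 1/(p + 6) = 1/(6 + p))
-27 + (3*4)*K(1) = -27 + (3*4)/(6 + 1) = -27 + 12/7 = -177/7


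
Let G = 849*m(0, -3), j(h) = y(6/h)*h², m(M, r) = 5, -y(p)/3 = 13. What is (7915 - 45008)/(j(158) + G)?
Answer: 37093/969351 ≈ 0.038266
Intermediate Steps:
y(p) = -39 (y(p) = -3*13 = -39)
j(h) = -39*h²
G = 4245 (G = 849*5 = 4245)
(7915 - 45008)/(j(158) + G) = (7915 - 45008)/(-39*158² + 4245) = -37093/(-39*24964 + 4245) = -37093/(-973596 + 4245) = -37093/(-969351) = -37093*(-1/969351) = 37093/969351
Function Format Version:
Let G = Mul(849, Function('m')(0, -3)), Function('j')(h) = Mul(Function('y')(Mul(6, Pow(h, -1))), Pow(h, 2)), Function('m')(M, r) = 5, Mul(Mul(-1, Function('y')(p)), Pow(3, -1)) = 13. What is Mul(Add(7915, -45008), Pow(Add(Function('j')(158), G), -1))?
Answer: Rational(37093, 969351) ≈ 0.038266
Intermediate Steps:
Function('y')(p) = -39 (Function('y')(p) = Mul(-3, 13) = -39)
Function('j')(h) = Mul(-39, Pow(h, 2))
G = 4245 (G = Mul(849, 5) = 4245)
Mul(Add(7915, -45008), Pow(Add(Function('j')(158), G), -1)) = Mul(Add(7915, -45008), Pow(Add(Mul(-39, Pow(158, 2)), 4245), -1)) = Mul(-37093, Pow(Add(Mul(-39, 24964), 4245), -1)) = Mul(-37093, Pow(Add(-973596, 4245), -1)) = Mul(-37093, Pow(-969351, -1)) = Mul(-37093, Rational(-1, 969351)) = Rational(37093, 969351)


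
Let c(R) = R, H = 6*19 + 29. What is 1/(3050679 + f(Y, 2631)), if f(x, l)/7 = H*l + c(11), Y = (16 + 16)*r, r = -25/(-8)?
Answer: 1/5684387 ≈ 1.7592e-7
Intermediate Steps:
r = 25/8 (r = -25*(-⅛) = 25/8 ≈ 3.1250)
Y = 100 (Y = (16 + 16)*(25/8) = 32*(25/8) = 100)
H = 143 (H = 114 + 29 = 143)
f(x, l) = 77 + 1001*l (f(x, l) = 7*(143*l + 11) = 7*(11 + 143*l) = 77 + 1001*l)
1/(3050679 + f(Y, 2631)) = 1/(3050679 + (77 + 1001*2631)) = 1/(3050679 + (77 + 2633631)) = 1/(3050679 + 2633708) = 1/5684387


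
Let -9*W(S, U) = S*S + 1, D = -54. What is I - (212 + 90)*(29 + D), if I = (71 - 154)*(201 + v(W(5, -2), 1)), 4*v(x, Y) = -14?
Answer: -17685/2 ≈ -8842.5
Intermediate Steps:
W(S, U) = -⅑ - S²/9 (W(S, U) = -(S*S + 1)/9 = -(S² + 1)/9 = -(1 + S²)/9 = -⅑ - S²/9)
v(x, Y) = -7/2 (v(x, Y) = (¼)*(-14) = -7/2)
I = -32785/2 (I = (71 - 154)*(201 - 7/2) = -83*395/2 = -32785/2 ≈ -16393.)
I - (212 + 90)*(29 + D) = -32785/2 - (212 + 90)*(29 - 54) = -32785/2 - 302*(-25) = -32785/2 - 1*(-7550) = -32785/2 + 7550 = -17685/2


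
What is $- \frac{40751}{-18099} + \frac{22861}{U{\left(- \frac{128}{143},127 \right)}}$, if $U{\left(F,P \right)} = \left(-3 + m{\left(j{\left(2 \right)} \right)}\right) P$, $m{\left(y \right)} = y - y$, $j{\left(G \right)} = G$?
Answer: $- \frac{132745036}{2298573} \approx -57.751$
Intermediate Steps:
$m{\left(y \right)} = 0$
$U{\left(F,P \right)} = - 3 P$ ($U{\left(F,P \right)} = \left(-3 + 0\right) P = - 3 P$)
$- \frac{40751}{-18099} + \frac{22861}{U{\left(- \frac{128}{143},127 \right)}} = - \frac{40751}{-18099} + \frac{22861}{\left(-3\right) 127} = \left(-40751\right) \left(- \frac{1}{18099}\right) + \frac{22861}{-381} = \frac{40751}{18099} + 22861 \left(- \frac{1}{381}\right) = \frac{40751}{18099} - \frac{22861}{381} = - \frac{132745036}{2298573}$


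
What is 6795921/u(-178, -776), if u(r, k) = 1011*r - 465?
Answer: -2265307/60141 ≈ -37.667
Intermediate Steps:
u(r, k) = -465 + 1011*r
6795921/u(-178, -776) = 6795921/(-465 + 1011*(-178)) = 6795921/(-465 - 179958) = 6795921/(-180423) = 6795921*(-1/180423) = -2265307/60141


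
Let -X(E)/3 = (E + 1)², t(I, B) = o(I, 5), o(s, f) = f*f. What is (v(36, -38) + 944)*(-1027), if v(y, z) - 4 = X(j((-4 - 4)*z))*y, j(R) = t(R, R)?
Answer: 74005620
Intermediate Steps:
o(s, f) = f²
t(I, B) = 25 (t(I, B) = 5² = 25)
j(R) = 25
X(E) = -3*(1 + E)² (X(E) = -3*(E + 1)² = -3*(1 + E)²)
v(y, z) = 4 - 2028*y (v(y, z) = 4 + (-3*(1 + 25)²)*y = 4 + (-3*26²)*y = 4 + (-3*676)*y = 4 - 2028*y)
(v(36, -38) + 944)*(-1027) = ((4 - 2028*36) + 944)*(-1027) = ((4 - 73008) + 944)*(-1027) = (-73004 + 944)*(-1027) = -72060*(-1027) = 74005620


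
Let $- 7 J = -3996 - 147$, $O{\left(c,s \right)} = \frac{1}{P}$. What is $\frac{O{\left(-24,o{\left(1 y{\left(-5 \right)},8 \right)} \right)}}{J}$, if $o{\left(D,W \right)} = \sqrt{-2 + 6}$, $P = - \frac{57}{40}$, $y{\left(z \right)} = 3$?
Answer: $- \frac{280}{236151} \approx -0.0011857$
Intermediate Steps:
$P = - \frac{57}{40}$ ($P = \left(-57\right) \frac{1}{40} = - \frac{57}{40} \approx -1.425$)
$o{\left(D,W \right)} = 2$ ($o{\left(D,W \right)} = \sqrt{4} = 2$)
$O{\left(c,s \right)} = - \frac{40}{57}$ ($O{\left(c,s \right)} = \frac{1}{- \frac{57}{40}} = - \frac{40}{57}$)
$J = \frac{4143}{7}$ ($J = - \frac{-3996 - 147}{7} = \left(- \frac{1}{7}\right) \left(-4143\right) = \frac{4143}{7} \approx 591.86$)
$\frac{O{\left(-24,o{\left(1 y{\left(-5 \right)},8 \right)} \right)}}{J} = - \frac{40}{57 \cdot \frac{4143}{7}} = \left(- \frac{40}{57}\right) \frac{7}{4143} = - \frac{280}{236151}$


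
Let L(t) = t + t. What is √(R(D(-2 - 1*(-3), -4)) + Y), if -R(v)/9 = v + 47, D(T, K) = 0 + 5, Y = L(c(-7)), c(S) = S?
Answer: I*√482 ≈ 21.954*I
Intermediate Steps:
L(t) = 2*t
Y = -14 (Y = 2*(-7) = -14)
D(T, K) = 5
R(v) = -423 - 9*v (R(v) = -9*(v + 47) = -9*(47 + v) = -423 - 9*v)
√(R(D(-2 - 1*(-3), -4)) + Y) = √((-423 - 9*5) - 14) = √((-423 - 45) - 14) = √(-468 - 14) = √(-482) = I*√482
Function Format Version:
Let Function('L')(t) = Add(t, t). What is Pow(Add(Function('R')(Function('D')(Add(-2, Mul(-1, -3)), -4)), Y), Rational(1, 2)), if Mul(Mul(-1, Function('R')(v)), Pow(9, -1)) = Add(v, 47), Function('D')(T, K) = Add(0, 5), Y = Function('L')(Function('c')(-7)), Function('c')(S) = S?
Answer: Mul(I, Pow(482, Rational(1, 2))) ≈ Mul(21.954, I)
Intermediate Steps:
Function('L')(t) = Mul(2, t)
Y = -14 (Y = Mul(2, -7) = -14)
Function('D')(T, K) = 5
Function('R')(v) = Add(-423, Mul(-9, v)) (Function('R')(v) = Mul(-9, Add(v, 47)) = Mul(-9, Add(47, v)) = Add(-423, Mul(-9, v)))
Pow(Add(Function('R')(Function('D')(Add(-2, Mul(-1, -3)), -4)), Y), Rational(1, 2)) = Pow(Add(Add(-423, Mul(-9, 5)), -14), Rational(1, 2)) = Pow(Add(Add(-423, -45), -14), Rational(1, 2)) = Pow(Add(-468, -14), Rational(1, 2)) = Pow(-482, Rational(1, 2)) = Mul(I, Pow(482, Rational(1, 2)))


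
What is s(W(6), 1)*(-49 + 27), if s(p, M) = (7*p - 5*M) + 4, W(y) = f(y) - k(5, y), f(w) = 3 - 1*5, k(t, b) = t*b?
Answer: 4950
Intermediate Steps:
k(t, b) = b*t
f(w) = -2 (f(w) = 3 - 5 = -2)
W(y) = -2 - 5*y (W(y) = -2 - y*5 = -2 - 5*y)
s(p, M) = 4 - 5*M + 7*p (s(p, M) = (-5*M + 7*p) + 4 = 4 - 5*M + 7*p)
s(W(6), 1)*(-49 + 27) = (4 - 5*1 + 7*(-2 - 5*6))*(-49 + 27) = (4 - 5 + 7*(-2 - 30))*(-22) = (4 - 5 + 7*(-32))*(-22) = (4 - 5 - 224)*(-22) = -225*(-22) = 4950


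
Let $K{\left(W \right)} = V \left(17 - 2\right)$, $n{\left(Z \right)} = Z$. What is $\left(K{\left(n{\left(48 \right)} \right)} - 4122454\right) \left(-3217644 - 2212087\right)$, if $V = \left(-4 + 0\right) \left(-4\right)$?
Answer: $22382513144434$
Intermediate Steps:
$V = 16$ ($V = \left(-4\right) \left(-4\right) = 16$)
$K{\left(W \right)} = 240$ ($K{\left(W \right)} = 16 \left(17 - 2\right) = 16 \cdot 15 = 240$)
$\left(K{\left(n{\left(48 \right)} \right)} - 4122454\right) \left(-3217644 - 2212087\right) = \left(240 - 4122454\right) \left(-3217644 - 2212087\right) = \left(-4122214\right) \left(-5429731\right) = 22382513144434$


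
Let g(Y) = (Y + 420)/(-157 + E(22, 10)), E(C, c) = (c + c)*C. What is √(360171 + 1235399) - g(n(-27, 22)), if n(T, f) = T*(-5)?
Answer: -555/283 + √1595570 ≈ 1261.2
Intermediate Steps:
n(T, f) = -5*T
E(C, c) = 2*C*c (E(C, c) = (2*c)*C = 2*C*c)
g(Y) = 420/283 + Y/283 (g(Y) = (Y + 420)/(-157 + 2*22*10) = (420 + Y)/(-157 + 440) = (420 + Y)/283 = (420 + Y)*(1/283) = 420/283 + Y/283)
√(360171 + 1235399) - g(n(-27, 22)) = √(360171 + 1235399) - (420/283 + (-5*(-27))/283) = √1595570 - (420/283 + (1/283)*135) = √1595570 - (420/283 + 135/283) = √1595570 - 1*555/283 = √1595570 - 555/283 = -555/283 + √1595570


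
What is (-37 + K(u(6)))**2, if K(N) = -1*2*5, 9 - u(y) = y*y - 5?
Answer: 2209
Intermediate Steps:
u(y) = 14 - y**2 (u(y) = 9 - (y*y - 5) = 9 - (y**2 - 5) = 9 - (-5 + y**2) = 9 + (5 - y**2) = 14 - y**2)
K(N) = -10 (K(N) = -2*5 = -10)
(-37 + K(u(6)))**2 = (-37 - 10)**2 = (-47)**2 = 2209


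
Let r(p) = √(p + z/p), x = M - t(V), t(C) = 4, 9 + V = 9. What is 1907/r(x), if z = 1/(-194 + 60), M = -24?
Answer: -3814*I*√98541590/105055 ≈ -360.39*I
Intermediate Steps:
V = 0 (V = -9 + 9 = 0)
z = -1/134 (z = 1/(-134) = -1/134 ≈ -0.0074627)
x = -28 (x = -24 - 1*4 = -24 - 4 = -28)
r(p) = √(p - 1/(134*p))
1907/r(x) = 1907/((√(-134/(-28) + 17956*(-28))/134)) = 1907/((√(-134*(-1/28) - 502768)/134)) = 1907/((√(67/14 - 502768)/134)) = 1907/((√(-7038685/14)/134)) = 1907/(((I*√98541590/14)/134)) = 1907/((I*√98541590/1876)) = 1907*(-2*I*√98541590/105055) = -3814*I*√98541590/105055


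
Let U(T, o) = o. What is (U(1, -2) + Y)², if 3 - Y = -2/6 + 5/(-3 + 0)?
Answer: 9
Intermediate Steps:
Y = 5 (Y = 3 - (-2/6 + 5/(-3 + 0)) = 3 - (-2*⅙ + 5/(-3)) = 3 - (-⅓ + 5*(-⅓)) = 3 - (-⅓ - 5/3) = 3 - 1*(-2) = 3 + 2 = 5)
(U(1, -2) + Y)² = (-2 + 5)² = 3² = 9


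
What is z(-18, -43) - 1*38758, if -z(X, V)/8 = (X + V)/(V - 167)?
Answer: -4069834/105 ≈ -38760.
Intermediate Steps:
z(X, V) = -8*(V + X)/(-167 + V) (z(X, V) = -8*(X + V)/(V - 167) = -8*(V + X)/(-167 + V))
z(-18, -43) - 1*38758 = 8*(-1*(-43) - 1*(-18))/(-167 - 43) - 1*38758 = 8*(43 + 18)/(-210) - 38758 = 8*(-1/210)*61 - 38758 = -244/105 - 38758 = -4069834/105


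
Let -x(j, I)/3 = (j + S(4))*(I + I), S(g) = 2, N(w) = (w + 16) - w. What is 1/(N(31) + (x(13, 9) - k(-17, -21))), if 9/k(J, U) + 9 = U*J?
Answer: -116/92107 ≈ -0.0012594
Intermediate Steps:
N(w) = 16 (N(w) = (16 + w) - w = 16)
x(j, I) = -6*I*(2 + j) (x(j, I) = -3*(j + 2)*(I + I) = -3*(2 + j)*2*I = -6*I*(2 + j))
k(J, U) = 9/(-9 + J*U) (k(J, U) = 9/(-9 + U*J) = 9/(-9 + J*U))
1/(N(31) + (x(13, 9) - k(-17, -21))) = 1/(16 + (-6*9*(2 + 13) - 9/(-9 - 17*(-21)))) = 1/(16 + (-6*9*15 - 9/(-9 + 357))) = 1/(16 + (-810 - 9/348)) = 1/(16 + (-810 - 1*3/116)) = 1/(16 + (-810 - 3/116)) = 1/(16 - 93963/116) = 1/(-92107/116) = -116/92107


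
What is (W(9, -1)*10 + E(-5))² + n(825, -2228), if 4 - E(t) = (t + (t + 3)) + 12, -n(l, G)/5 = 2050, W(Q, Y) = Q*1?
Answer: -2329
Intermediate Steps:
W(Q, Y) = Q
n(l, G) = -10250 (n(l, G) = -5*2050 = -10250)
E(t) = -11 - 2*t (E(t) = 4 - ((t + (t + 3)) + 12) = 4 - ((t + (3 + t)) + 12) = 4 - ((3 + 2*t) + 12) = 4 - (15 + 2*t) = 4 + (-15 - 2*t) = -11 - 2*t)
(W(9, -1)*10 + E(-5))² + n(825, -2228) = (9*10 + (-11 - 2*(-5)))² - 10250 = (90 + (-11 + 10))² - 10250 = (90 - 1)² - 10250 = 89² - 10250 = 7921 - 10250 = -2329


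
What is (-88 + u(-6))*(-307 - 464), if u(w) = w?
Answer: 72474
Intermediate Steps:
(-88 + u(-6))*(-307 - 464) = (-88 - 6)*(-307 - 464) = -94*(-771) = 72474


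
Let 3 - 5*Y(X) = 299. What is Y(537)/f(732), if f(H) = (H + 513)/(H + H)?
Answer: -144448/2075 ≈ -69.614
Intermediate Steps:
f(H) = (513 + H)/(2*H) (f(H) = (513 + H)/((2*H)) = (513 + H)*(1/(2*H)) = (513 + H)/(2*H))
Y(X) = -296/5 (Y(X) = 3/5 - 1/5*299 = 3/5 - 299/5 = -296/5)
Y(537)/f(732) = -296*1464/(513 + 732)/5 = -296/(5*((1/2)*(1/732)*1245)) = -296/(5*415/488) = -296/5*488/415 = -144448/2075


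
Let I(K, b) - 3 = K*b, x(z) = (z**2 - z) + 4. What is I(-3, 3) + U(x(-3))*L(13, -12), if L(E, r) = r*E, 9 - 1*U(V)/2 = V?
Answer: 2178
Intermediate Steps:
x(z) = 4 + z**2 - z
U(V) = 18 - 2*V
L(E, r) = E*r
I(K, b) = 3 + K*b
I(-3, 3) + U(x(-3))*L(13, -12) = (3 - 3*3) + (18 - 2*(4 + (-3)**2 - 1*(-3)))*(13*(-12)) = (3 - 9) + (18 - 2*(4 + 9 + 3))*(-156) = -6 + (18 - 2*16)*(-156) = -6 + (18 - 32)*(-156) = -6 - 14*(-156) = -6 + 2184 = 2178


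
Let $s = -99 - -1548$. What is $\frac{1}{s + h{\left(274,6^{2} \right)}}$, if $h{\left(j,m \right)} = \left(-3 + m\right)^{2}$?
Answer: $\frac{1}{2538} \approx 0.00039401$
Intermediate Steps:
$s = 1449$ ($s = -99 + 1548 = 1449$)
$\frac{1}{s + h{\left(274,6^{2} \right)}} = \frac{1}{1449 + \left(-3 + 6^{2}\right)^{2}} = \frac{1}{1449 + \left(-3 + 36\right)^{2}} = \frac{1}{1449 + 33^{2}} = \frac{1}{1449 + 1089} = \frac{1}{2538}$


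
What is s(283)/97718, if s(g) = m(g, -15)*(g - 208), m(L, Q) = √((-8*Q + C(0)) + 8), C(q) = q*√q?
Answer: 300*√2/48859 ≈ 0.0086834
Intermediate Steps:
C(q) = q^(3/2)
m(L, Q) = √(8 - 8*Q) (m(L, Q) = √((-8*Q + 0^(3/2)) + 8) = √((-8*Q + 0) + 8) = √(-8*Q + 8) = √(8 - 8*Q))
s(g) = 8*√2*(-208 + g) (s(g) = (2*√(2 - 2*(-15)))*(g - 208) = (2*√(2 + 30))*(-208 + g) = (2*√32)*(-208 + g) = (2*(4*√2))*(-208 + g) = (8*√2)*(-208 + g) = 8*√2*(-208 + g))
s(283)/97718 = (8*√2*(-208 + 283))/97718 = (8*√2*75)*(1/97718) = (600*√2)*(1/97718) = 300*√2/48859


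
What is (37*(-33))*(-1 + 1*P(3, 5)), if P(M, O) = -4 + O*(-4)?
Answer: 30525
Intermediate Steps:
P(M, O) = -4 - 4*O
(37*(-33))*(-1 + 1*P(3, 5)) = (37*(-33))*(-1 + 1*(-4 - 4*5)) = -1221*(-1 + 1*(-4 - 20)) = -1221*(-1 + 1*(-24)) = -1221*(-1 - 24) = -1221*(-25) = 30525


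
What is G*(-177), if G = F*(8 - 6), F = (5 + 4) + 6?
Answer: -5310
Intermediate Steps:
F = 15 (F = 9 + 6 = 15)
G = 30 (G = 15*(8 - 6) = 15*2 = 30)
G*(-177) = 30*(-177) = -5310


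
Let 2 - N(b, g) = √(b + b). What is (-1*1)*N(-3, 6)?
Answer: -2 + I*√6 ≈ -2.0 + 2.4495*I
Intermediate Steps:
N(b, g) = 2 - √2*√b (N(b, g) = 2 - √(b + b) = 2 - √(2*b) = 2 - √2*√b)
(-1*1)*N(-3, 6) = (-1*1)*(2 - √2*√(-3)) = -(2 - √2*I*√3) = -(2 - I*√6) = -2 + I*√6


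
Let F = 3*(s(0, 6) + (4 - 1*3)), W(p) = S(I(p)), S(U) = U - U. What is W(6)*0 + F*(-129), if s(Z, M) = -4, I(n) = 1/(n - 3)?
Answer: 1161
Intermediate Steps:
I(n) = 1/(-3 + n)
S(U) = 0
W(p) = 0
F = -9 (F = 3*(-4 + (4 - 1*3)) = 3*(-4 + (4 - 3)) = 3*(-4 + 1) = 3*(-3) = -9)
W(6)*0 + F*(-129) = 0*0 - 9*(-129) = 0 + 1161 = 1161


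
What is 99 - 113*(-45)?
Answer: 5184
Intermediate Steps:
99 - 113*(-45) = 99 + 5085 = 5184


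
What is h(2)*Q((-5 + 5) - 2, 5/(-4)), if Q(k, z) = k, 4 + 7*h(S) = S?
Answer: 4/7 ≈ 0.57143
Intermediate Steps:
h(S) = -4/7 + S/7
h(2)*Q((-5 + 5) - 2, 5/(-4)) = (-4/7 + (⅐)*2)*((-5 + 5) - 2) = (-4/7 + 2/7)*(0 - 2) = -2/7*(-2) = 4/7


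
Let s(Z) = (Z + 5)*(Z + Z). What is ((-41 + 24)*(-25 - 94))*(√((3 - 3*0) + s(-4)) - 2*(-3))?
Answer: 12138 + 2023*I*√5 ≈ 12138.0 + 4523.6*I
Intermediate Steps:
s(Z) = 2*Z*(5 + Z) (s(Z) = (5 + Z)*(2*Z) = 2*Z*(5 + Z))
((-41 + 24)*(-25 - 94))*(√((3 - 3*0) + s(-4)) - 2*(-3)) = ((-41 + 24)*(-25 - 94))*(√((3 - 3*0) + 2*(-4)*(5 - 4)) - 2*(-3)) = (-17*(-119))*(√((3 + 0) + 2*(-4)*1) + 6) = 2023*(√(3 - 8) + 6) = 2023*(√(-5) + 6) = 2023*(I*√5 + 6) = 2023*(6 + I*√5) = 12138 + 2023*I*√5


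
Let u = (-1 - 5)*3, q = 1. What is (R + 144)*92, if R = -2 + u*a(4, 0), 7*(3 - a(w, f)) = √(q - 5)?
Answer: 8096 + 3312*I/7 ≈ 8096.0 + 473.14*I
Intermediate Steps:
u = -18 (u = -6*3 = -18)
a(w, f) = 3 - 2*I/7 (a(w, f) = 3 - √(1 - 5)/7 = 3 - 2*I/7)
R = -56 + 36*I/7 (R = -2 - 18*(3 - 2*I/7) = -2 + (-54 + 36*I/7) = -56 + 36*I/7 ≈ -56.0 + 5.1429*I)
(R + 144)*92 = ((-56 + 36*I/7) + 144)*92 = (88 + 36*I/7)*92 = 8096 + 3312*I/7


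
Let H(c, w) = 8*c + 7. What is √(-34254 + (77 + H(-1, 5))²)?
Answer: I*√28478 ≈ 168.75*I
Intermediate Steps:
H(c, w) = 7 + 8*c
√(-34254 + (77 + H(-1, 5))²) = √(-34254 + (77 + (7 + 8*(-1)))²) = √(-34254 + (77 + (7 - 8))²) = √(-34254 + (77 - 1)²) = √(-34254 + 76²) = √(-34254 + 5776) = √(-28478) = I*√28478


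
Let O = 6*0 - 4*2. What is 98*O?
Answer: -784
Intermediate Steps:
O = -8 (O = 0 - 8 = -8)
98*O = 98*(-8) = -784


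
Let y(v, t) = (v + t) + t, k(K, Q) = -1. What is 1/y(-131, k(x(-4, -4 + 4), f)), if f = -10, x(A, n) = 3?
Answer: -1/133 ≈ -0.0075188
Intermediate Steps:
y(v, t) = v + 2*t (y(v, t) = (t + v) + t = v + 2*t)
1/y(-131, k(x(-4, -4 + 4), f)) = 1/(-131 + 2*(-1)) = 1/(-131 - 2) = 1/(-133) = -1/133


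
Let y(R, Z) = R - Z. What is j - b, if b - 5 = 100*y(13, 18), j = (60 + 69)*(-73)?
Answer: -8922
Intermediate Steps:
j = -9417 (j = 129*(-73) = -9417)
b = -495 (b = 5 + 100*(13 - 1*18) = 5 + 100*(13 - 18) = 5 + 100*(-5) = 5 - 500 = -495)
j - b = -9417 - 1*(-495) = -9417 + 495 = -8922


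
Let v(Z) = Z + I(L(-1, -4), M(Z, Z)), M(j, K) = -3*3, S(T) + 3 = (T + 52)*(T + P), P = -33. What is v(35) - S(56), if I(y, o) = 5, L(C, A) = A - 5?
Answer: -2441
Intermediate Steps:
S(T) = -3 + (-33 + T)*(52 + T) (S(T) = -3 + (T + 52)*(T - 33) = -3 + (52 + T)*(-33 + T) = -3 + (-33 + T)*(52 + T))
M(j, K) = -9
L(C, A) = -5 + A
v(Z) = 5 + Z (v(Z) = Z + 5 = 5 + Z)
v(35) - S(56) = (5 + 35) - (-1719 + 56² + 19*56) = 40 - (-1719 + 3136 + 1064) = 40 - 1*2481 = 40 - 2481 = -2441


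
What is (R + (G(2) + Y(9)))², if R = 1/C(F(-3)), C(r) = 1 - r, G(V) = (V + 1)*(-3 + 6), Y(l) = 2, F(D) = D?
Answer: 2025/16 ≈ 126.56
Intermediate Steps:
G(V) = 3 + 3*V (G(V) = (1 + V)*3 = 3 + 3*V)
R = ¼ (R = 1/(1 - 1*(-3)) = 1/(1 + 3) = 1/4 = ¼ ≈ 0.25000)
(R + (G(2) + Y(9)))² = (¼ + ((3 + 3*2) + 2))² = (¼ + ((3 + 6) + 2))² = (¼ + (9 + 2))² = (¼ + 11)² = (45/4)² = 2025/16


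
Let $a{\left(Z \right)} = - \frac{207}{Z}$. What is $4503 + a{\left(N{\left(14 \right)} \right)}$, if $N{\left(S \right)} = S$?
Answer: $\frac{62835}{14} \approx 4488.2$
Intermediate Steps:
$4503 + a{\left(N{\left(14 \right)} \right)} = 4503 - \frac{207}{14} = \frac{62835}{14}$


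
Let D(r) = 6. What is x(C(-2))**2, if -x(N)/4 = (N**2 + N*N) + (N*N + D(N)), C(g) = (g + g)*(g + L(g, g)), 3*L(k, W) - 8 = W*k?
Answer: 627264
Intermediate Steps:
L(k, W) = 8/3 + W*k/3 (L(k, W) = 8/3 + (W*k)/3 = 8/3 + W*k/3)
C(g) = 2*g*(8/3 + g + g**2/3) (C(g) = (g + g)*(g + (8/3 + g*g/3)) = (2*g)*(g + (8/3 + g**2/3)) = (2*g)*(8/3 + g + g**2/3) = 2*g*(8/3 + g + g**2/3))
x(N) = -24 - 12*N**2 (x(N) = -4*((N**2 + N*N) + (N*N + 6)) = -4*((N**2 + N**2) + (N**2 + 6)) = -4*(2*N**2 + (6 + N**2)) = -4*(6 + 3*N**2) = -24 - 12*N**2)
x(C(-2))**2 = (-24 - 12*16*(8 + (-2)**2 + 3*(-2))**2/9)**2 = (-24 - 12*16*(8 + 4 - 6)**2/9)**2 = (-24 - 12*((2/3)*(-2)*6)**2)**2 = (-24 - 12*(-8)**2)**2 = (-24 - 12*64)**2 = (-24 - 768)**2 = (-792)**2 = 627264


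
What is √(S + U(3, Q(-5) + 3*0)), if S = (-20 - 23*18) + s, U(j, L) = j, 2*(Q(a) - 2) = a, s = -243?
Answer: I*√674 ≈ 25.962*I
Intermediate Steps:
Q(a) = 2 + a/2
S = -677 (S = (-20 - 23*18) - 243 = (-20 - 414) - 243 = -434 - 243 = -677)
√(S + U(3, Q(-5) + 3*0)) = √(-677 + 3) = √(-674) = I*√674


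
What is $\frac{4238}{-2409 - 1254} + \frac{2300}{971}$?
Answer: $\frac{4309802}{3556773} \approx 1.2117$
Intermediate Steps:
$\frac{4238}{-2409 - 1254} + \frac{2300}{971} = \frac{4238}{-2409 - 1254} + 2300 \cdot \frac{1}{971} = \frac{4238}{-3663} + \frac{2300}{971} = 4238 \left(- \frac{1}{3663}\right) + \frac{2300}{971} = - \frac{4238}{3663} + \frac{2300}{971} = \frac{4309802}{3556773}$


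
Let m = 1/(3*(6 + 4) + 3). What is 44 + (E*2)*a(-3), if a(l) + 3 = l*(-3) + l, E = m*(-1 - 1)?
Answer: 480/11 ≈ 43.636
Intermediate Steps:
m = 1/33 (m = 1/(3*10 + 3) = 1/(30 + 3) = 1/33 ≈ 0.030303)
E = -2/33 (E = (-1 - 1)/33 = (1/33)*(-2) = -2/33 ≈ -0.060606)
a(l) = -3 - 2*l (a(l) = -3 + (l*(-3) + l) = -3 + (-3*l + l) = -3 - 2*l)
44 + (E*2)*a(-3) = 44 + (-2/33*2)*(-3 - 2*(-3)) = 44 - 4*(-3 + 6)/33 = 44 - 4/33*3 = 44 - 4/11 = 480/11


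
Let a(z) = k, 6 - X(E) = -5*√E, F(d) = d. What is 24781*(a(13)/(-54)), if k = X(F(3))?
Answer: -24781/9 - 123905*√3/54 ≈ -6727.7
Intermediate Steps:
X(E) = 6 + 5*√E (X(E) = 6 - (-5)*√E = 6 + 5*√E)
k = 6 + 5*√3 ≈ 14.660
a(z) = 6 + 5*√3
24781*(a(13)/(-54)) = 24781*((6 + 5*√3)/(-54)) = 24781*((6 + 5*√3)*(-1/54)) = 24781*(-⅑ - 5*√3/54) = -24781/9 - 123905*√3/54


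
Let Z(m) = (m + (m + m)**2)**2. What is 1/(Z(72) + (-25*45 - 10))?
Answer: 1/432971729 ≈ 2.3096e-9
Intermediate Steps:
Z(m) = (m + 4*m**2)**2 (Z(m) = (m + (2*m)**2)**2 = (m + 4*m**2)**2)
1/(Z(72) + (-25*45 - 10)) = 1/(72**2*(1 + 4*72)**2 + (-25*45 - 10)) = 1/(5184*(1 + 288)**2 + (-1125 - 10)) = 1/(5184*289**2 - 1135) = 1/(5184*83521 - 1135) = 1/(432972864 - 1135) = 1/432971729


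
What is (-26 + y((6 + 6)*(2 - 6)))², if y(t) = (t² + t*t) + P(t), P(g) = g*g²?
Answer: 11238120100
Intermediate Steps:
P(g) = g³
y(t) = t³ + 2*t² (y(t) = (t² + t*t) + t³ = (t² + t²) + t³ = 2*t² + t³ = t³ + 2*t²)
(-26 + y((6 + 6)*(2 - 6)))² = (-26 + ((6 + 6)*(2 - 6))²*(2 + (6 + 6)*(2 - 6)))² = (-26 + (12*(-4))²*(2 + 12*(-4)))² = (-26 + (-48)²*(2 - 48))² = (-26 + 2304*(-46))² = (-26 - 105984)² = (-106010)² = 11238120100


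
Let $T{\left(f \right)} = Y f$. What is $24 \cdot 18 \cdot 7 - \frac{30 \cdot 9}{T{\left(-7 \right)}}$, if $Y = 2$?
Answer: $\frac{21303}{7} \approx 3043.3$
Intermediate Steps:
$T{\left(f \right)} = 2 f$
$24 \cdot 18 \cdot 7 - \frac{30 \cdot 9}{T{\left(-7 \right)}} = 24 \cdot 18 \cdot 7 - \frac{30 \cdot 9}{2 \left(-7\right)} = 432 \cdot 7 - \frac{270}{-14} = 3024 - 270 \left(- \frac{1}{14}\right) = 3024 - - \frac{135}{7} = 3024 + \frac{135}{7} = \frac{21303}{7}$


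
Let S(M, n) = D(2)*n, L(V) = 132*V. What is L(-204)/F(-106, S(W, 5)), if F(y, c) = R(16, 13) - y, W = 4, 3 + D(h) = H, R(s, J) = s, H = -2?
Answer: -13464/61 ≈ -220.72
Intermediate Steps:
D(h) = -5 (D(h) = -3 - 2 = -5)
S(M, n) = -5*n
F(y, c) = 16 - y
L(-204)/F(-106, S(W, 5)) = (132*(-204))/(16 - 1*(-106)) = -26928/(16 + 106) = -26928/122 = -26928*1/122 = -13464/61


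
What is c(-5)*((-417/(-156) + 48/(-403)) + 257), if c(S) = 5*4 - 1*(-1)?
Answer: 8786421/1612 ≈ 5450.6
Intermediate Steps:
c(S) = 21 (c(S) = 20 + 1 = 21)
c(-5)*((-417/(-156) + 48/(-403)) + 257) = 21*((-417/(-156) + 48/(-403)) + 257) = 21*((-417*(-1/156) + 48*(-1/403)) + 257) = 21*((139/52 - 48/403) + 257) = 21*(4117/1612 + 257) = 21*(418401/1612) = 8786421/1612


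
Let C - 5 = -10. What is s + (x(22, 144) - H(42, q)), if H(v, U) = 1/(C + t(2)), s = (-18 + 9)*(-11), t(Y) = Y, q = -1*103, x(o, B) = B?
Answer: 730/3 ≈ 243.33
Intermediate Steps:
C = -5 (C = 5 - 10 = -5)
q = -103
s = 99 (s = -9*(-11) = 99)
H(v, U) = -⅓ (H(v, U) = 1/(-5 + 2) = 1/(-3) = -⅓)
s + (x(22, 144) - H(42, q)) = 99 + (144 - 1*(-⅓)) = 99 + (144 + ⅓) = 99 + 433/3 = 730/3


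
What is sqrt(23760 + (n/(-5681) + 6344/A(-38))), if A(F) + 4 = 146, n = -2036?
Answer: 8*sqrt(60513896232582)/403351 ≈ 154.29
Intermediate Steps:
A(F) = 142 (A(F) = -4 + 146 = 142)
sqrt(23760 + (n/(-5681) + 6344/A(-38))) = sqrt(23760 + (-2036/(-5681) + 6344/142)) = sqrt(23760 + (-2036*(-1/5681) + 6344*(1/142))) = sqrt(23760 + (2036/5681 + 3172/71)) = sqrt(23760 + 18164688/403351) = sqrt(9601784448/403351) = 8*sqrt(60513896232582)/403351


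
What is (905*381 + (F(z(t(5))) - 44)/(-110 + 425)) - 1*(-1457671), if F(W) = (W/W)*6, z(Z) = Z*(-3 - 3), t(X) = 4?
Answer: 567779902/315 ≈ 1.8025e+6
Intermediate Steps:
z(Z) = -6*Z (z(Z) = Z*(-6) = -6*Z)
F(W) = 6 (F(W) = 1*6 = 6)
(905*381 + (F(z(t(5))) - 44)/(-110 + 425)) - 1*(-1457671) = (905*381 + (6 - 44)/(-110 + 425)) - 1*(-1457671) = (344805 - 38/315) + 1457671 = 108613537/315 + 1457671 = 567779902/315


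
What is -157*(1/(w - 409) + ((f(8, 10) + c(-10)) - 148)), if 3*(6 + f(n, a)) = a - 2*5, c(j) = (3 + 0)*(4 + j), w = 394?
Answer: 405217/15 ≈ 27014.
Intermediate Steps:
c(j) = 12 + 3*j (c(j) = 3*(4 + j) = 12 + 3*j)
f(n, a) = -28/3 + a/3 (f(n, a) = -6 + (a - 2*5)/3 = -6 + (a - 10)/3 = -6 + (-10 + a)/3 = -6 + (-10/3 + a/3) = -28/3 + a/3)
-157*(1/(w - 409) + ((f(8, 10) + c(-10)) - 148)) = -157*(1/(394 - 409) + (((-28/3 + (1/3)*10) + (12 + 3*(-10))) - 148)) = -157*(1/(-15) + (((-28/3 + 10/3) + (12 - 30)) - 148)) = -157*(-1/15 + ((-6 - 18) - 148)) = -157*(-1/15 + (-24 - 148)) = -157*(-1/15 - 172) = -157*(-2581/15) = 405217/15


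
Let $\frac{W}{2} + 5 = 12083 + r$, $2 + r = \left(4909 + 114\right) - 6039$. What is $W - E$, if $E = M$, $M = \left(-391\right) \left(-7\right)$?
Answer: $19383$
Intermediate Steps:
$r = -1018$ ($r = -2 + \left(\left(4909 + 114\right) - 6039\right) = -2 + \left(5023 - 6039\right) = -2 - 1016 = -1018$)
$M = 2737$
$E = 2737$
$W = 22120$ ($W = -10 + 2 \left(12083 - 1018\right) = -10 + 2 \cdot 11065 = -10 + 22130 = 22120$)
$W - E = 22120 - 2737 = 19383$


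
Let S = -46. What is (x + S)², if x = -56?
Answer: 10404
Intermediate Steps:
(x + S)² = (-56 - 46)² = (-102)² = 10404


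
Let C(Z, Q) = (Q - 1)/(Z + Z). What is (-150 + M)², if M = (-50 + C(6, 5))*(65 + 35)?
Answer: 235622500/9 ≈ 2.6180e+7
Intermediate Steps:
C(Z, Q) = (-1 + Q)/(2*Z) (C(Z, Q) = (-1 + Q)/((2*Z)) = (-1 + Q)*(1/(2*Z)) = (-1 + Q)/(2*Z))
M = -14900/3 (M = (-50 + (½)*(-1 + 5)/6)*(65 + 35) = (-50 + (½)*(⅙)*4)*100 = (-50 + ⅓)*100 = -149/3*100 = -14900/3 ≈ -4966.7)
(-150 + M)² = (-150 - 14900/3)² = (-15350/3)² = 235622500/9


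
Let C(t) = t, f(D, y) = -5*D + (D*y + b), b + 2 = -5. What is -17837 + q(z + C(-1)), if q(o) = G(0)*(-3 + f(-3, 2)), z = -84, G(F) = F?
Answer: -17837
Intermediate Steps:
b = -7 (b = -2 - 5 = -7)
f(D, y) = -7 - 5*D + D*y (f(D, y) = -5*D + (D*y - 7) = -5*D + (-7 + D*y) = -7 - 5*D + D*y)
q(o) = 0 (q(o) = 0*(-3 + (-7 - 5*(-3) - 3*2)) = 0*(-3 + (-7 + 15 - 6)) = 0*(-3 + 2) = 0*(-1) = 0)
-17837 + q(z + C(-1)) = -17837 + 0 = -17837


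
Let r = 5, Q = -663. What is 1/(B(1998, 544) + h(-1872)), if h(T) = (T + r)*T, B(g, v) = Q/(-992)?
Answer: 992/3467064471 ≈ 2.8612e-7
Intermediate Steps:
B(g, v) = 663/992 (B(g, v) = -663/(-992) = -663*(-1/992) = 663/992)
h(T) = T*(5 + T) (h(T) = (T + 5)*T = (5 + T)*T = T*(5 + T))
1/(B(1998, 544) + h(-1872)) = 1/(663/992 - 1872*(5 - 1872)) = 1/(663/992 - 1872*(-1867)) = 1/(663/992 + 3495024) = 1/(3467064471/992) = 992/3467064471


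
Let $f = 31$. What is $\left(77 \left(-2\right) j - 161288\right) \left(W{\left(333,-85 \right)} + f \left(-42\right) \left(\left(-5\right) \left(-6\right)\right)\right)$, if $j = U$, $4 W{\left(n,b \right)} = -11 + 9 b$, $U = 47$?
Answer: $6615319604$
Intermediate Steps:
$W{\left(n,b \right)} = - \frac{11}{4} + \frac{9 b}{4}$ ($W{\left(n,b \right)} = \frac{-11 + 9 b}{4} = - \frac{11}{4} + \frac{9 b}{4}$)
$j = 47$
$\left(77 \left(-2\right) j - 161288\right) \left(W{\left(333,-85 \right)} + f \left(-42\right) \left(\left(-5\right) \left(-6\right)\right)\right) = \left(77 \left(-2\right) 47 - 161288\right) \left(\left(- \frac{11}{4} + \frac{9}{4} \left(-85\right)\right) + 31 \left(-42\right) \left(\left(-5\right) \left(-6\right)\right)\right) = \left(\left(-154\right) 47 - 161288\right) \left(\left(- \frac{11}{4} - \frac{765}{4}\right) - 39060\right) = \left(-7238 - 161288\right) \left(-194 - 39060\right) = \left(-168526\right) \left(-39254\right) = 6615319604$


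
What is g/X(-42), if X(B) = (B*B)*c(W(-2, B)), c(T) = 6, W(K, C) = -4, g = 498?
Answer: 83/1764 ≈ 0.047052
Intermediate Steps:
X(B) = 6*B² (X(B) = (B*B)*6 = B²*6 = 6*B²)
g/X(-42) = 498/((6*(-42)²)) = 498/((6*1764)) = 498/10584 = 498*(1/10584) = 83/1764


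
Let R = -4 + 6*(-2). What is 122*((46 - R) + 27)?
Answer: 10858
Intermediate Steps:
R = -16 (R = -4 - 12 = -16)
122*((46 - R) + 27) = 122*((46 - 1*(-16)) + 27) = 122*((46 + 16) + 27) = 122*(62 + 27) = 122*89 = 10858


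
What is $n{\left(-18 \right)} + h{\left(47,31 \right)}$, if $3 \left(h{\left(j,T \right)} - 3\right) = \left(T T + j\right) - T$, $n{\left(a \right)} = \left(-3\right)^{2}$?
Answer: $\frac{1013}{3} \approx 337.67$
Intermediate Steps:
$n{\left(a \right)} = 9$
$h{\left(j,T \right)} = 3 - \frac{T}{3} + \frac{j}{3} + \frac{T^{2}}{3}$ ($h{\left(j,T \right)} = 3 + \frac{\left(T T + j\right) - T}{3} = 3 + \frac{\left(T^{2} + j\right) - T}{3} = 3 + \frac{\left(j + T^{2}\right) - T}{3} = 3 + \frac{j + T^{2} - T}{3} = 3 + \left(- \frac{T}{3} + \frac{j}{3} + \frac{T^{2}}{3}\right) = 3 - \frac{T}{3} + \frac{j}{3} + \frac{T^{2}}{3}$)
$n{\left(-18 \right)} + h{\left(47,31 \right)} = 9 + \left(3 - \frac{31}{3} + \frac{1}{3} \cdot 47 + \frac{31^{2}}{3}\right) = 9 + \left(3 - \frac{31}{3} + \frac{47}{3} + \frac{1}{3} \cdot 961\right) = 9 + \left(3 - \frac{31}{3} + \frac{47}{3} + \frac{961}{3}\right) = 9 + \frac{986}{3} = \frac{1013}{3}$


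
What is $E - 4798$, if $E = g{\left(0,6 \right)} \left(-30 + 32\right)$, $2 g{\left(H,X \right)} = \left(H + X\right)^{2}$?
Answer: $-4762$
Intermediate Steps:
$g{\left(H,X \right)} = \frac{\left(H + X\right)^{2}}{2}$
$E = 36$ ($E = \frac{\left(0 + 6\right)^{2}}{2} \left(-30 + 32\right) = \frac{6^{2}}{2} \cdot 2 = \frac{1}{2} \cdot 36 \cdot 2 = 18 \cdot 2 = 36$)
$E - 4798 = 36 - 4798 = -4762$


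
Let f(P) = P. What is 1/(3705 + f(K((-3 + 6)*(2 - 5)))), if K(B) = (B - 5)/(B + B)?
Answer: 9/33352 ≈ 0.00026985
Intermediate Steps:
K(B) = (-5 + B)/(2*B) (K(B) = (-5 + B)/((2*B)) = (-5 + B)*(1/(2*B)) = (-5 + B)/(2*B))
1/(3705 + f(K((-3 + 6)*(2 - 5)))) = 1/(3705 + (-5 + (-3 + 6)*(2 - 5))/(2*(((-3 + 6)*(2 - 5))))) = 1/(3705 + (-5 + 3*(-3))/(2*((3*(-3))))) = 1/(3705 + (½)*(-5 - 9)/(-9)) = 1/(3705 + (½)*(-⅑)*(-14)) = 1/(3705 + 7/9) = 1/(33352/9) = 9/33352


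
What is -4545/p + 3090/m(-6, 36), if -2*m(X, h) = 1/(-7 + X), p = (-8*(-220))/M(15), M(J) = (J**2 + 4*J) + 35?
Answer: 874650/11 ≈ 79514.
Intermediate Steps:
M(J) = 35 + J**2 + 4*J
p = 11/2 (p = (-8*(-220))/(35 + 15**2 + 4*15) = 1760/(35 + 225 + 60) = 1760/320 = 1760*(1/320) = 11/2 ≈ 5.5000)
m(X, h) = -1/(2*(-7 + X))
-4545/p + 3090/m(-6, 36) = -4545/11/2 + 3090/((-1/(-14 + 2*(-6)))) = -4545*2/11 + 3090/((-1/(-14 - 12))) = -9090/11 + 3090/((-1/(-26))) = -9090/11 + 3090/((-1*(-1/26))) = -9090/11 + 3090/(1/26) = -9090/11 + 3090*26 = -9090/11 + 80340 = 874650/11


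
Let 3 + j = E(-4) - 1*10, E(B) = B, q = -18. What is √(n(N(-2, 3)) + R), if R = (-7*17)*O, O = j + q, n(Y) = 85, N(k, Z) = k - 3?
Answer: 5*√170 ≈ 65.192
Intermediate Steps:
j = -17 (j = -3 + (-4 - 1*10) = -3 + (-4 - 10) = -3 - 14 = -17)
N(k, Z) = -3 + k
O = -35 (O = -17 - 18 = -35)
R = 4165 (R = -7*17*(-35) = -119*(-35) = 4165)
√(n(N(-2, 3)) + R) = √(85 + 4165) = √4250 = 5*√170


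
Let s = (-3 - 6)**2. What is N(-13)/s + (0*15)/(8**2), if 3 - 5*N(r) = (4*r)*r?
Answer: -673/405 ≈ -1.6617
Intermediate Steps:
s = 81 (s = (-9)**2 = 81)
N(r) = 3/5 - 4*r**2/5 (N(r) = 3/5 - 4*r*r/5 = 3/5 - 4*r**2/5)
N(-13)/s + (0*15)/(8**2) = (3/5 - 4/5*(-13)**2)/81 + (0*15)/(8**2) = (3/5 - 4/5*169)*(1/81) + 0/64 = (3/5 - 676/5)*(1/81) + 0*(1/64) = -673/5*1/81 + 0 = -673/405 + 0 = -673/405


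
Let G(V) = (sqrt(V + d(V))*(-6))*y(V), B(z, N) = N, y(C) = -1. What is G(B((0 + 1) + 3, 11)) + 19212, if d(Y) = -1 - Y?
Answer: 19212 + 6*I ≈ 19212.0 + 6.0*I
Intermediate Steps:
G(V) = 6*I (G(V) = (sqrt(V + (-1 - V))*(-6))*(-1) = (sqrt(-1)*(-6))*(-1) = (I*(-6))*(-1) = -6*I*(-1) = 6*I)
G(B((0 + 1) + 3, 11)) + 19212 = 6*I + 19212 = 19212 + 6*I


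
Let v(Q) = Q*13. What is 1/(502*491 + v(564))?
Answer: 1/253814 ≈ 3.9399e-6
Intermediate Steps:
v(Q) = 13*Q
1/(502*491 + v(564)) = 1/(502*491 + 13*564) = 1/(246482 + 7332) = 1/253814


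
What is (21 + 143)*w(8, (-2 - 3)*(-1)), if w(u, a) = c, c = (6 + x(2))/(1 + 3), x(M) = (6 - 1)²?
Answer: 1271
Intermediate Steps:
x(M) = 25 (x(M) = 5² = 25)
c = 31/4 (c = (6 + 25)/(1 + 3) = 31/4 ≈ 7.7500)
w(u, a) = 31/4
(21 + 143)*w(8, (-2 - 3)*(-1)) = (21 + 143)*(31/4) = 164*(31/4) = 1271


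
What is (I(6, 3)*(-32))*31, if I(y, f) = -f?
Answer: 2976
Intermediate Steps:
(I(6, 3)*(-32))*31 = (-1*3*(-32))*31 = -3*(-32)*31 = 96*31 = 2976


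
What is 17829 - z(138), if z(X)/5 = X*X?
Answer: -77391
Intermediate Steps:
z(X) = 5*X² (z(X) = 5*(X*X) = 5*X²)
17829 - z(138) = 17829 - 5*138² = 17829 - 5*19044 = 17829 - 1*95220 = 17829 - 95220 = -77391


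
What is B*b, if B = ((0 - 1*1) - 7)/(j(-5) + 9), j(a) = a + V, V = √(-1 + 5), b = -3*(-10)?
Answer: -40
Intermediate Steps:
b = 30
V = 2 (V = √4 = 2)
j(a) = 2 + a (j(a) = a + 2 = 2 + a)
B = -4/3 (B = ((0 - 1*1) - 7)/((2 - 5) + 9) = ((0 - 1) - 7)/(-3 + 9) = (-1 - 7)/6 = -8*⅙ = -4/3 ≈ -1.3333)
B*b = -4/3*30 = -40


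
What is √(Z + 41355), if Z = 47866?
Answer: √89221 ≈ 298.70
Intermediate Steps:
√(Z + 41355) = √(47866 + 41355) = √89221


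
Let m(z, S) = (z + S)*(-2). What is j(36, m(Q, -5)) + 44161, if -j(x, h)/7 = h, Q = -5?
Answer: 44021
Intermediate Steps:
m(z, S) = -2*S - 2*z (m(z, S) = (S + z)*(-2) = -2*S - 2*z)
j(x, h) = -7*h
j(36, m(Q, -5)) + 44161 = -7*(-2*(-5) - 2*(-5)) + 44161 = -7*(10 + 10) + 44161 = -7*20 + 44161 = -140 + 44161 = 44021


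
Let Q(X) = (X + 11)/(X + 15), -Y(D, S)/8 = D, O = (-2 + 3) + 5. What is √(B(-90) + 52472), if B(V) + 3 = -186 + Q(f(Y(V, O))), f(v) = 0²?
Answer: 8*√183810/15 ≈ 228.66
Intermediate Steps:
O = 6 (O = 1 + 5 = 6)
Y(D, S) = -8*D
f(v) = 0
Q(X) = (11 + X)/(15 + X)
B(V) = -2824/15 (B(V) = -3 + (-186 + (11 + 0)/(15 + 0)) = -3 + (-186 + 11/15) = -3 - 2779/15 = -2824/15)
√(B(-90) + 52472) = √(-2824/15 + 52472) = √(784256/15) = 8*√183810/15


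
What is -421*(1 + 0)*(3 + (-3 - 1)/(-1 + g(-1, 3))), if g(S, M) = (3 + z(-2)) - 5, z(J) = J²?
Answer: 421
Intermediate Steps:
g(S, M) = 2 (g(S, M) = (3 + (-2)²) - 5 = (3 + 4) - 5 = 7 - 5 = 2)
-421*(1 + 0)*(3 + (-3 - 1)/(-1 + g(-1, 3))) = -421*(1 + 0)*(3 + (-3 - 1)/(-1 + 2)) = -421*(3 - 4/1) = -421*(3 - 4*1) = -421*(3 - 4) = -421*(-1) = 421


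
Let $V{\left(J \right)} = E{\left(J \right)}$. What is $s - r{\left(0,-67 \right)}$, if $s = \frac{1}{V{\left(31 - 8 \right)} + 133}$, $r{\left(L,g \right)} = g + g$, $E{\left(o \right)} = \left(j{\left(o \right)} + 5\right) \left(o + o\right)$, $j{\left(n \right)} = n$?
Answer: $\frac{190415}{1421} \approx 134.0$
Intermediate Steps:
$E{\left(o \right)} = 2 o \left(5 + o\right)$ ($E{\left(o \right)} = \left(o + 5\right) \left(o + o\right) = \left(5 + o\right) 2 o = 2 o \left(5 + o\right)$)
$r{\left(L,g \right)} = 2 g$
$V{\left(J \right)} = 2 J \left(5 + J\right)$
$s = \frac{1}{1421}$ ($s = \frac{1}{2 \left(31 - 8\right) \left(5 + \left(31 - 8\right)\right) + 133} = \frac{1}{2 \cdot 23 \left(5 + 23\right) + 133} = \frac{1}{2 \cdot 23 \cdot 28 + 133} = \frac{1}{1288 + 133} = \frac{1}{1421} \approx 0.00070373$)
$s - r{\left(0,-67 \right)} = \frac{1}{1421} - 2 \left(-67\right) = \frac{1}{1421} - -134 = \frac{1}{1421} + 134 = \frac{190415}{1421}$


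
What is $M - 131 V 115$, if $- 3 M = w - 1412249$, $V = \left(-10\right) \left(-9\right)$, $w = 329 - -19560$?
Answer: $-891730$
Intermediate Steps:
$w = 19889$ ($w = 329 + 19560 = 19889$)
$V = 90$
$M = 464120$ ($M = - \frac{19889 - 1412249}{3} = \left(- \frac{1}{3}\right) \left(-1392360\right) = 464120$)
$M - 131 V 115 = 464120 - 131 \cdot 90 \cdot 115 = 464120 - 11790 \cdot 115 = 464120 - 1355850 = -891730$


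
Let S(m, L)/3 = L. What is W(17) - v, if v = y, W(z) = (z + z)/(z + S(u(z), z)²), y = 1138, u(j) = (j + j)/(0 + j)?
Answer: -87625/77 ≈ -1138.0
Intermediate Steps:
u(j) = 2 (u(j) = (2*j)/j = 2)
S(m, L) = 3*L
W(z) = 2*z/(z + 9*z²) (W(z) = (z + z)/(z + (3*z)²) = (2*z)/(z + 9*z²) = 2*z/(z + 9*z²))
v = 1138
W(17) - v = 2/(1 + 9*17) - 1*1138 = 2/(1 + 153) - 1138 = 2/154 - 1138 = 2*(1/154) - 1138 = 1/77 - 1138 = -87625/77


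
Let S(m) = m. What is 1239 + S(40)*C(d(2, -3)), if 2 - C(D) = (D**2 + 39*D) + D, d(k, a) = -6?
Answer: 9479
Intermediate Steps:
C(D) = 2 - D**2 - 40*D (C(D) = 2 - ((D**2 + 39*D) + D) = 2 - (D**2 + 40*D) = 2 + (-D**2 - 40*D) = 2 - D**2 - 40*D)
1239 + S(40)*C(d(2, -3)) = 1239 + 40*(2 - 1*(-6)**2 - 40*(-6)) = 1239 + 40*(2 - 1*36 + 240) = 1239 + 40*(2 - 36 + 240) = 1239 + 40*206 = 1239 + 8240 = 9479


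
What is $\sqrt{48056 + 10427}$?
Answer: $\sqrt{58483} \approx 241.83$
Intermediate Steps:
$\sqrt{48056 + 10427} = \sqrt{58483}$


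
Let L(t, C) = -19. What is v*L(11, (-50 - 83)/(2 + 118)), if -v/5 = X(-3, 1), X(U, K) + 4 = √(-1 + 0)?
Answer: -380 + 95*I ≈ -380.0 + 95.0*I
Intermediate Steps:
X(U, K) = -4 + I (X(U, K) = -4 + √(-1 + 0) = -4 + √(-1) = -4 + I)
v = 20 - 5*I (v = -5*(-4 + I) = 20 - 5*I ≈ 20.0 - 5.0*I)
v*L(11, (-50 - 83)/(2 + 118)) = (20 - 5*I)*(-19) = -380 + 95*I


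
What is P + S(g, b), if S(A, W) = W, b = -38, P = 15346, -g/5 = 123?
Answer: 15308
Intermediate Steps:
g = -615 (g = -5*123 = -615)
P + S(g, b) = 15346 - 38 = 15308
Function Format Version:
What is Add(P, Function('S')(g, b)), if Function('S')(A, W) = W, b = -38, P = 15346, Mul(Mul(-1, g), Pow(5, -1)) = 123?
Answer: 15308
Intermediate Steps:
g = -615 (g = Mul(-5, 123) = -615)
Add(P, Function('S')(g, b)) = Add(15346, -38) = 15308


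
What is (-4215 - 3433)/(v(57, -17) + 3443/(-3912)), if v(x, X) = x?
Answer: -29918976/219541 ≈ -136.28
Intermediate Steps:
(-4215 - 3433)/(v(57, -17) + 3443/(-3912)) = (-4215 - 3433)/(57 + 3443/(-3912)) = -7648/(57 + 3443*(-1/3912)) = -7648/(57 - 3443/3912) = -7648/219541/3912 = -7648*3912/219541 = -29918976/219541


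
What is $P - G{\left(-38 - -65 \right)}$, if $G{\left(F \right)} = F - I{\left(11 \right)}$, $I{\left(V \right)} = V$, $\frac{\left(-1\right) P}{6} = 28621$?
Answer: $-171742$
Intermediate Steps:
$P = -171726$ ($P = \left(-6\right) 28621 = -171726$)
$G{\left(F \right)} = -11 + F$ ($G{\left(F \right)} = F - 11 = -11 + F$)
$P - G{\left(-38 - -65 \right)} = -171726 - \left(-11 - -27\right) = -171726 - \left(-11 + \left(-38 + 65\right)\right) = -171726 - \left(-11 + 27\right) = -171726 - 16 = -171742$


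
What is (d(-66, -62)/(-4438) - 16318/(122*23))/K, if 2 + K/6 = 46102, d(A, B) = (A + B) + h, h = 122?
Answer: -4525153/215281721550 ≈ -2.1020e-5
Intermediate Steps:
d(A, B) = 122 + A + B (d(A, B) = (A + B) + 122 = 122 + A + B)
K = 276600 (K = -12 + 6*46102 = -12 + 276612 = 276600)
(d(-66, -62)/(-4438) - 16318/(122*23))/K = ((122 - 66 - 62)/(-4438) - 16318/(122*23))/276600 = (-6*(-1/4438) - 16318/2806)*(1/276600) = (3/2219 - 16318*1/2806)*(1/276600) = (3/2219 - 8159/1403)*(1/276600) = -18100612/3113257*1/276600 = -4525153/215281721550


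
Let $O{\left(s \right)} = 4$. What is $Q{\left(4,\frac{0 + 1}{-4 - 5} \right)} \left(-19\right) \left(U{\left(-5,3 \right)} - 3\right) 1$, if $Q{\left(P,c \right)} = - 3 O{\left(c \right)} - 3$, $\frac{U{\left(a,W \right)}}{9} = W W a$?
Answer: $-116280$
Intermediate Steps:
$U{\left(a,W \right)} = 9 a W^{2}$ ($U{\left(a,W \right)} = 9 W W a = 9 W^{2} a = 9 a W^{2}$)
$Q{\left(P,c \right)} = -15$ ($Q{\left(P,c \right)} = \left(-3\right) 4 - 3 = -12 - 3 = -15$)
$Q{\left(4,\frac{0 + 1}{-4 - 5} \right)} \left(-19\right) \left(U{\left(-5,3 \right)} - 3\right) 1 = \left(-15\right) \left(-19\right) \left(9 \left(-5\right) 3^{2} - 3\right) 1 = 285 \left(9 \left(-5\right) 9 - 3\right) 1 = 285 \left(-405 - 3\right) 1 = 285 \left(\left(-408\right) 1\right) = 285 \left(-408\right) = -116280$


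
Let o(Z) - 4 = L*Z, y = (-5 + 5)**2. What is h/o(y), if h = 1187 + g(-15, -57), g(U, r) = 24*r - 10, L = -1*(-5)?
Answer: -191/4 ≈ -47.750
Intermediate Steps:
L = 5
g(U, r) = -10 + 24*r
y = 0 (y = 0**2 = 0)
o(Z) = 4 + 5*Z
h = -191 (h = 1187 + (-10 + 24*(-57)) = 1187 + (-10 - 1368) = 1187 - 1378 = -191)
h/o(y) = -191/(4 + 5*0) = -191/(4 + 0) = -191/4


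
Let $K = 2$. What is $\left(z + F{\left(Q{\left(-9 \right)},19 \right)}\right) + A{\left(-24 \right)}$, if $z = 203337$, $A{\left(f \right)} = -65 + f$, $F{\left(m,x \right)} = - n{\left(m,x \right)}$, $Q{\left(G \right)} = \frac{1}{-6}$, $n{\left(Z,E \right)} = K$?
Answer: $203246$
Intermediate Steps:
$n{\left(Z,E \right)} = 2$
$Q{\left(G \right)} = - \frac{1}{6}$
$F{\left(m,x \right)} = -2$ ($F{\left(m,x \right)} = \left(-1\right) 2 = -2$)
$\left(z + F{\left(Q{\left(-9 \right)},19 \right)}\right) + A{\left(-24 \right)} = \left(203337 - 2\right) - 89 = 203335 - 89 = 203246$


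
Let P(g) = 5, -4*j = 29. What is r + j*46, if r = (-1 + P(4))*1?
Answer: -659/2 ≈ -329.50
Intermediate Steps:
j = -29/4 (j = -¼*29 = -29/4 ≈ -7.2500)
r = 4 (r = (-1 + 5)*1 = 4*1 = 4)
r + j*46 = 4 - 29/4*46 = 4 - 667/2 = -659/2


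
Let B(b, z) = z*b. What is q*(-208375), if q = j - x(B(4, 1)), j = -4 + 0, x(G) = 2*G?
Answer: 2500500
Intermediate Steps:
B(b, z) = b*z
j = -4
q = -12 (q = -4 - 2*4*1 = -4 - 2*4 = -4 - 1*8 = -4 - 8 = -12)
q*(-208375) = -12*(-208375) = 2500500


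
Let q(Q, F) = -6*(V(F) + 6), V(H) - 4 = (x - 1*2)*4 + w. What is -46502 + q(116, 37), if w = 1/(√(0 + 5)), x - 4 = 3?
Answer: -46682 - 6*√5/5 ≈ -46685.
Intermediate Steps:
x = 7 (x = 4 + 3 = 7)
w = √5/5 (w = 1/(√5) = √5/5 ≈ 0.44721)
V(H) = 24 + √5/5 (V(H) = 4 + ((7 - 1*2)*4 + √5/5) = 4 + ((7 - 2)*4 + √5/5) = 4 + (5*4 + √5/5) = 4 + (20 + √5/5) = 24 + √5/5)
q(Q, F) = -180 - 6*√5/5 (q(Q, F) = -6*((24 + √5/5) + 6) = -6*(30 + √5/5) = -180 - 6*√5/5)
-46502 + q(116, 37) = -46502 + (-180 - 6*√5/5) = -46682 - 6*√5/5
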